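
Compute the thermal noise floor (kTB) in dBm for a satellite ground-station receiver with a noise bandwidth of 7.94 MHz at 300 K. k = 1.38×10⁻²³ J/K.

P_n = kTB = 1.38×10⁻²³ × 300 × 7.94×10⁶ = 3.29×10⁻¹⁴ W
In dBm: 10 log₁₀(3.29×10⁻¹⁴ / 10⁻³) = −104.8 dBm

−104.8 dBm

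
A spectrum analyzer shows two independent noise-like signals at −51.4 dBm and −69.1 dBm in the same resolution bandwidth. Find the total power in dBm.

−51.3 dBm

Convert to linear, add, convert back:
P₁ = 7.24×10⁻⁹ W, P₂ = 1.23×10⁻¹⁰ W
P_tot = 7.37×10⁻⁹ W → 10 log₁₀(P_tot / 10⁻³) = −51.3 dBm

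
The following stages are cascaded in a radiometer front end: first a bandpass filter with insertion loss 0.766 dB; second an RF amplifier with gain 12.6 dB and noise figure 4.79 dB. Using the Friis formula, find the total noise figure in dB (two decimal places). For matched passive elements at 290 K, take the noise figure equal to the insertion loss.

Convert to linear (a loss of L dB is a gain of −L dB): F_i = 10^(NF_i/10), G_i = 10^(G_i,dB/10)
  Stage 1: F_1 = 10^(0.766/10) = 1.193, G_1 = 10^(−0.766/10) = 0.8383
  Stage 2: F_2 = 10^(4.79/10) = 3.013, G_2 = 10^(12.6/10) = 18.20
Friis cascade:
  F = 1.193 + (3.013 − 1)/0.8383 = 3.594
NF = 10 log₁₀(3.594) = 5.56 dB

5.56 dB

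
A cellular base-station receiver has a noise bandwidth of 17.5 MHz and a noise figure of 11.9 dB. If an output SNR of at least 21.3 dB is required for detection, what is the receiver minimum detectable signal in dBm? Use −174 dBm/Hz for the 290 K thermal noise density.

−68.4 dBm

Sensitivity = −174 + 10 log₁₀(B) + NF + SNR_min
= −174 + 72.43 + 11.9 + 21.3
= −68.37 dBm → −68.4 dBm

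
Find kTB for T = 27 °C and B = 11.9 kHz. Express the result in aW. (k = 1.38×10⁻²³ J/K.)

T = 27 °C + 273.15 = 300.15 K
P_n = kTB = 1.38×10⁻²³ × 300.15 × 1.19×10⁴ = 4.93×10⁻¹⁷ W = 49.3 aW

49.3 aW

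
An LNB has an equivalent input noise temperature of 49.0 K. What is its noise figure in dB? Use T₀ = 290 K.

0.678 dB

F = 1 + T_e/T₀ = 1 + 49.0/290 = 1.16897
NF = 10 log₁₀(1.16897) = 0.678 dB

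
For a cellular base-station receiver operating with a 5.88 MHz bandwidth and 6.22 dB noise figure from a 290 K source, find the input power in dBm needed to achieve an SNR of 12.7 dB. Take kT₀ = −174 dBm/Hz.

−87.4 dBm

Sensitivity = −174 + 10 log₁₀(B) + NF + SNR_min
= −174 + 67.69 + 6.22 + 12.7
= −87.39 dBm → −87.4 dBm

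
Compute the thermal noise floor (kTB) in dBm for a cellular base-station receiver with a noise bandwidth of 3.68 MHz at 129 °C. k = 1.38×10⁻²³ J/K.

−106.9 dBm

T = 129 °C + 273.15 = 402.15 K
P_n = kTB = 1.38×10⁻²³ × 402.15 × 3.68×10⁶ = 2.04×10⁻¹⁴ W
In dBm: 10 log₁₀(2.04×10⁻¹⁴ / 10⁻³) = −106.9 dBm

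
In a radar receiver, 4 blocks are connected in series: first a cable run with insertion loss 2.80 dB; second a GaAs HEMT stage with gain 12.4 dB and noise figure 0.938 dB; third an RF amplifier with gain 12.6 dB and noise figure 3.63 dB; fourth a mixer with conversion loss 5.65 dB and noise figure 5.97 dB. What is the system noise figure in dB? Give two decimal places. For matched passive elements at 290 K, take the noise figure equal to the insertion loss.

Convert to linear (a loss of L dB is a gain of −L dB): F_i = 10^(NF_i/10), G_i = 10^(G_i,dB/10)
  Stage 1: F_1 = 10^(2.80/10) = 1.905, G_1 = 10^(−2.80/10) = 0.5248
  Stage 2: F_2 = 10^(0.938/10) = 1.241, G_2 = 10^(12.4/10) = 17.38
  Stage 3: F_3 = 10^(3.63/10) = 2.307, G_3 = 10^(12.6/10) = 18.20
  Stage 4: F_4 = 10^(5.97/10) = 3.954, G_4 = 10^(−5.65/10) = 0.2723
Friis cascade:
  F = 1.905 + (1.241 − 1)/0.5248 + (2.307 − 1)/9.120 + (3.954 − 1)/166.0 = 2.526
NF = 10 log₁₀(2.526) = 4.02 dB

4.02 dB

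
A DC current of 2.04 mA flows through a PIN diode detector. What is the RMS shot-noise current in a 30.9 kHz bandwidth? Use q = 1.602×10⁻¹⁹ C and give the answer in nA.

I_n = √(2qI·B)
2qI·B = 2 × 1.602×10⁻¹⁹ × 2.04×10⁻³ × 3.09×10⁴ = 2.02×10⁻¹⁷ A²
I_n = √(2.02×10⁻¹⁷) = 4.49×10⁻⁹ A = 4.49 nA

4.49 nA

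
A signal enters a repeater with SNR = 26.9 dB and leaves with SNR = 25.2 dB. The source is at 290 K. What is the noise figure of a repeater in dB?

1.7 dB

NF (dB) = SNR_in(dB) − SNR_out(dB) when the source is at T₀
NF = 26.9 − 25.2 = 1.7 dB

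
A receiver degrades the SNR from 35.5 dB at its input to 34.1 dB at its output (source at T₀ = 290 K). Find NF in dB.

NF (dB) = SNR_in(dB) − SNR_out(dB) when the source is at T₀
NF = 35.5 − 34.1 = 1.4 dB

1.4 dB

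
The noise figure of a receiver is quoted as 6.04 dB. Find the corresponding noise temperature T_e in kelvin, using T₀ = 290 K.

F = 10^(6.04/10) = 4.01791
T_e = (F − 1)·T₀ = (4.01791 − 1) × 290 = 875 K

875 K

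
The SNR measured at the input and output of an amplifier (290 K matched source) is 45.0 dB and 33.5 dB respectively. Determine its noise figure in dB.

NF (dB) = SNR_in(dB) − SNR_out(dB) when the source is at T₀
NF = 45.0 − 33.5 = 11.5 dB

11.5 dB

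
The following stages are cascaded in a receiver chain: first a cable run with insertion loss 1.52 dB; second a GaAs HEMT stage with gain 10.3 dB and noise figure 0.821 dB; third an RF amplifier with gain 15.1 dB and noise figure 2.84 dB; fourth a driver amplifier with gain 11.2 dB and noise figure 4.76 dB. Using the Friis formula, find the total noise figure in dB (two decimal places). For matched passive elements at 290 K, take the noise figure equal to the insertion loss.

2.66 dB

Convert to linear (a loss of L dB is a gain of −L dB): F_i = 10^(NF_i/10), G_i = 10^(G_i,dB/10)
  Stage 1: F_1 = 10^(1.52/10) = 1.419, G_1 = 10^(−1.52/10) = 0.7047
  Stage 2: F_2 = 10^(0.821/10) = 1.208, G_2 = 10^(10.3/10) = 10.72
  Stage 3: F_3 = 10^(2.84/10) = 1.923, G_3 = 10^(15.1/10) = 32.36
  Stage 4: F_4 = 10^(4.76/10) = 2.992, G_4 = 10^(11.2/10) = 13.18
Friis cascade:
  F = 1.419 + (1.208 − 1)/0.7047 + (1.923 − 1)/7.551 + (2.992 − 1)/244.3 = 1.845
NF = 10 log₁₀(1.845) = 2.66 dB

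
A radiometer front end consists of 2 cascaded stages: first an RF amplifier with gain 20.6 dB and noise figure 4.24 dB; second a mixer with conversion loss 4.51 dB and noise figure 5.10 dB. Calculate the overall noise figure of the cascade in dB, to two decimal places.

4.27 dB

Convert to linear (a loss of L dB is a gain of −L dB): F_i = 10^(NF_i/10), G_i = 10^(G_i,dB/10)
  Stage 1: F_1 = 10^(4.24/10) = 2.655, G_1 = 10^(20.6/10) = 114.8
  Stage 2: F_2 = 10^(5.10/10) = 3.236, G_2 = 10^(−4.51/10) = 0.3540
Friis cascade:
  F = 2.655 + (3.236 − 1)/114.8 = 2.674
NF = 10 log₁₀(2.674) = 4.27 dB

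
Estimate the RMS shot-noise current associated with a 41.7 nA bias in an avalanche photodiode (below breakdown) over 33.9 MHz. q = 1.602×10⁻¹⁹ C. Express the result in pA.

I_n = √(2qI·B)
2qI·B = 2 × 1.602×10⁻¹⁹ × 4.17×10⁻⁸ × 3.39×10⁷ = 4.53×10⁻¹⁹ A²
I_n = √(4.53×10⁻¹⁹) = 6.73×10⁻¹⁰ A = 673 pA

673 pA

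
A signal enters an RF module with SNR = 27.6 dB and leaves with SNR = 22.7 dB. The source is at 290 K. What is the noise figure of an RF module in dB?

NF (dB) = SNR_in(dB) − SNR_out(dB) when the source is at T₀
NF = 27.6 − 22.7 = 4.9 dB

4.9 dB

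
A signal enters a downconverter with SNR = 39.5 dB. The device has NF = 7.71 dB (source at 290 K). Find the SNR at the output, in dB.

By definition F = SNR_in/SNR_out, so in dB: SNR_out = SNR_in − NF
SNR_out = 39.5 − 7.71 = 31.79 dB

31.79 dB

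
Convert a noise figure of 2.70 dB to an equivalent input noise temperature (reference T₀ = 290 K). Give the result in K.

F = 10^(2.70/10) = 1.86209
T_e = (F − 1)·T₀ = (1.86209 − 1) × 290 = 250 K

250 K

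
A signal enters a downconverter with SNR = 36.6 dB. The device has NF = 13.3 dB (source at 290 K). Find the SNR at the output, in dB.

23.3 dB

By definition F = SNR_in/SNR_out, so in dB: SNR_out = SNR_in − NF
SNR_out = 36.6 − 13.3 = 23.3 dB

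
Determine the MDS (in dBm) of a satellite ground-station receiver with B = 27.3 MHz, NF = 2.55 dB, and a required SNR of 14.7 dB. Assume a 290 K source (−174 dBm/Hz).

−82.4 dBm

Sensitivity = −174 + 10 log₁₀(B) + NF + SNR_min
= −174 + 74.36 + 2.55 + 14.7
= −82.39 dBm → −82.4 dBm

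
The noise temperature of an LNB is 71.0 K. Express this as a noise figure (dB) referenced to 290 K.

F = 1 + T_e/T₀ = 1 + 71.0/290 = 1.24483
NF = 10 log₁₀(1.24483) = 0.951 dB

0.951 dB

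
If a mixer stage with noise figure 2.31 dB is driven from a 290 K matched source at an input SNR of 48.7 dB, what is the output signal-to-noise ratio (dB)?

By definition F = SNR_in/SNR_out, so in dB: SNR_out = SNR_in − NF
SNR_out = 48.7 − 2.31 = 46.39 dB

46.39 dB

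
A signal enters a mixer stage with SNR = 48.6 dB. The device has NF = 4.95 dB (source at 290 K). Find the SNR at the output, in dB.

By definition F = SNR_in/SNR_out, so in dB: SNR_out = SNR_in − NF
SNR_out = 48.6 − 4.95 = 43.65 dB

43.65 dB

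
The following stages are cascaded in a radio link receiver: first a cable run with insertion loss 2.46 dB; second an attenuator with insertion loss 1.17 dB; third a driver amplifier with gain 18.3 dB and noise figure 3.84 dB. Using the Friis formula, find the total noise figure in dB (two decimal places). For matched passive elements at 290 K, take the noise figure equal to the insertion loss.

Convert to linear (a loss of L dB is a gain of −L dB): F_i = 10^(NF_i/10), G_i = 10^(G_i,dB/10)
  Stage 1: F_1 = 10^(2.46/10) = 1.762, G_1 = 10^(−2.46/10) = 0.5675
  Stage 2: F_2 = 10^(1.17/10) = 1.309, G_2 = 10^(−1.17/10) = 0.7638
  Stage 3: F_3 = 10^(3.84/10) = 2.421, G_3 = 10^(18.3/10) = 67.61
Friis cascade:
  F = 1.762 + (1.309 − 1)/0.5675 + (2.421 − 1)/0.4335 = 5.585
NF = 10 log₁₀(5.585) = 7.47 dB

7.47 dB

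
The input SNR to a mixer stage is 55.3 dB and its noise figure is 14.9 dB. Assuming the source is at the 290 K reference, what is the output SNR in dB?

40.4 dB

By definition F = SNR_in/SNR_out, so in dB: SNR_out = SNR_in − NF
SNR_out = 55.3 − 14.9 = 40.4 dB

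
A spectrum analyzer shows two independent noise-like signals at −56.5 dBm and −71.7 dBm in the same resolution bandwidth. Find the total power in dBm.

−56.4 dBm

Convert to linear, add, convert back:
P₁ = 2.24×10⁻⁹ W, P₂ = 6.76×10⁻¹¹ W
P_tot = 2.31×10⁻⁹ W → 10 log₁₀(P_tot / 10⁻³) = −56.4 dBm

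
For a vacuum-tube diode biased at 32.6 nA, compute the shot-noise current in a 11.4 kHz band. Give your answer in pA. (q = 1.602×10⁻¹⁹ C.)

10.9 pA

I_n = √(2qI·B)
2qI·B = 2 × 1.602×10⁻¹⁹ × 3.26×10⁻⁸ × 1.14×10⁴ = 1.19×10⁻²² A²
I_n = √(1.19×10⁻²²) = 1.09×10⁻¹¹ A = 10.9 pA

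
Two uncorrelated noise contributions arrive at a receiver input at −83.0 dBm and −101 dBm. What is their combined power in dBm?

−82.9 dBm

Convert to linear, add, convert back:
P₁ = 5.01×10⁻¹² W, P₂ = 7.94×10⁻¹⁴ W
P_tot = 5.09×10⁻¹² W → 10 log₁₀(P_tot / 10⁻³) = −82.9 dBm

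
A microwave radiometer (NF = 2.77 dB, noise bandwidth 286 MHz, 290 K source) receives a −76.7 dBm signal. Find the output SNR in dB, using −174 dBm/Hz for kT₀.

10.0 dB

Noise floor: N = −174 + 10 log₁₀(B) + NF
10 log₁₀(2.86×10⁸) = 84.56 dB
N = −174 + 84.56 + 2.77 = −86.67 dBm
SNR = P_sig − N = −76.7 − (−86.67) = 9.97 dB → 10.0 dB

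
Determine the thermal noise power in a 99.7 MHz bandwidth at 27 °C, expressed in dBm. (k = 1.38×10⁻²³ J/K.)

−93.8 dBm

T = 27 °C + 273.15 = 300.15 K
P_n = kTB = 1.38×10⁻²³ × 300.15 × 9.97×10⁷ = 4.13×10⁻¹³ W
In dBm: 10 log₁₀(4.13×10⁻¹³ / 10⁻³) = −93.8 dBm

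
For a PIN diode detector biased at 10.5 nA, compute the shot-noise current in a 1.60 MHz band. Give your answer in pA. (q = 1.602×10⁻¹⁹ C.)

73.4 pA

I_n = √(2qI·B)
2qI·B = 2 × 1.602×10⁻¹⁹ × 1.05×10⁻⁸ × 1.60×10⁶ = 5.38×10⁻²¹ A²
I_n = √(5.38×10⁻²¹) = 7.34×10⁻¹¹ A = 73.4 pA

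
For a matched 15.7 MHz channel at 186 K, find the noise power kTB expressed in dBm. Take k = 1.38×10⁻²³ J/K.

P_n = kTB = 1.38×10⁻²³ × 186 × 1.57×10⁷ = 4.03×10⁻¹⁴ W
In dBm: 10 log₁₀(4.03×10⁻¹⁴ / 10⁻³) = −103.9 dBm

−103.9 dBm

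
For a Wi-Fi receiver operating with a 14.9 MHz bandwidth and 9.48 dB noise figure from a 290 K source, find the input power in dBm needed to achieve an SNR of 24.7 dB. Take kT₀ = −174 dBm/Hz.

Sensitivity = −174 + 10 log₁₀(B) + NF + SNR_min
= −174 + 71.73 + 9.48 + 24.7
= −68.09 dBm → −68.1 dBm

−68.1 dBm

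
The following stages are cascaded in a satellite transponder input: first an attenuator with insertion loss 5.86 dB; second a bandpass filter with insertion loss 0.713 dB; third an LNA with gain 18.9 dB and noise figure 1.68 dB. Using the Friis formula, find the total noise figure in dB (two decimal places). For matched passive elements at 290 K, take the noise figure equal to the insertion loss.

Convert to linear (a loss of L dB is a gain of −L dB): F_i = 10^(NF_i/10), G_i = 10^(G_i,dB/10)
  Stage 1: F_1 = 10^(5.86/10) = 3.855, G_1 = 10^(−5.86/10) = 0.2594
  Stage 2: F_2 = 10^(0.713/10) = 1.178, G_2 = 10^(−0.713/10) = 0.8486
  Stage 3: F_3 = 10^(1.68/10) = 1.472, G_3 = 10^(18.9/10) = 77.62
Friis cascade:
  F = 3.855 + (1.178 − 1)/0.2594 + (1.472 − 1)/0.2201 = 6.688
NF = 10 log₁₀(6.688) = 8.25 dB

8.25 dB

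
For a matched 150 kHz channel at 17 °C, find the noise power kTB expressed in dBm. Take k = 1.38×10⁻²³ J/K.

−122.2 dBm

T = 17 °C + 273.15 = 290.15 K
P_n = kTB = 1.38×10⁻²³ × 290.15 × 1.50×10⁵ = 6.01×10⁻¹⁶ W
In dBm: 10 log₁₀(6.01×10⁻¹⁶ / 10⁻³) = −122.2 dBm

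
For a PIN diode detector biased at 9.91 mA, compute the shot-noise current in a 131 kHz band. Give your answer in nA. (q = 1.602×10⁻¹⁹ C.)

20.4 nA

I_n = √(2qI·B)
2qI·B = 2 × 1.602×10⁻¹⁹ × 9.91×10⁻³ × 1.31×10⁵ = 4.16×10⁻¹⁶ A²
I_n = √(4.16×10⁻¹⁶) = 2.04×10⁻⁸ A = 20.4 nA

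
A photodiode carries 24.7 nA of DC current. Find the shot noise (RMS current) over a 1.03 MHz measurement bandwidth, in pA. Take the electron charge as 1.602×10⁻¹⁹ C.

I_n = √(2qI·B)
2qI·B = 2 × 1.602×10⁻¹⁹ × 2.47×10⁻⁸ × 1.03×10⁶ = 8.15×10⁻²¹ A²
I_n = √(8.15×10⁻²¹) = 9.03×10⁻¹¹ A = 90.3 pA

90.3 pA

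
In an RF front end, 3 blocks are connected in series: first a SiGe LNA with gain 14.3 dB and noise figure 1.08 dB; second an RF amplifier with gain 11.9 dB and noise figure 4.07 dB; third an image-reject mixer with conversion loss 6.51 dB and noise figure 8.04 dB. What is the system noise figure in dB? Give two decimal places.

1.31 dB

Convert to linear (a loss of L dB is a gain of −L dB): F_i = 10^(NF_i/10), G_i = 10^(G_i,dB/10)
  Stage 1: F_1 = 10^(1.08/10) = 1.282, G_1 = 10^(14.3/10) = 26.92
  Stage 2: F_2 = 10^(4.07/10) = 2.553, G_2 = 10^(11.9/10) = 15.49
  Stage 3: F_3 = 10^(8.04/10) = 6.368, G_3 = 10^(−6.51/10) = 0.2234
Friis cascade:
  F = 1.282 + (2.553 − 1)/26.92 + (6.368 − 1)/416.9 = 1.353
NF = 10 log₁₀(1.353) = 1.31 dB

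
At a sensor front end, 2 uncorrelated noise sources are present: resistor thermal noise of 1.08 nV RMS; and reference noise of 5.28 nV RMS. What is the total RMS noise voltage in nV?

Uncorrelated sources add in power (mean-square): V_tot = √(ΣV_i²)
V_tot = √[(1.08×10⁻⁹)² + (5.28×10⁻⁹)²] = 5.39×10⁻⁹ V = 5.39 nV

5.39 nV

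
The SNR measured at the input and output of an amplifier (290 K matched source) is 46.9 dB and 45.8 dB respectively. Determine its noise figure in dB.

1.1 dB

NF (dB) = SNR_in(dB) − SNR_out(dB) when the source is at T₀
NF = 46.9 − 45.8 = 1.1 dB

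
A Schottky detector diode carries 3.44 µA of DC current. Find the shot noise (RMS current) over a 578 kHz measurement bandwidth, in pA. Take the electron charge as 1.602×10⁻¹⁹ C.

I_n = √(2qI·B)
2qI·B = 2 × 1.602×10⁻¹⁹ × 3.44×10⁻⁶ × 5.78×10⁵ = 6.37×10⁻¹⁹ A²
I_n = √(6.37×10⁻¹⁹) = 7.98×10⁻¹⁰ A = 798 pA

798 pA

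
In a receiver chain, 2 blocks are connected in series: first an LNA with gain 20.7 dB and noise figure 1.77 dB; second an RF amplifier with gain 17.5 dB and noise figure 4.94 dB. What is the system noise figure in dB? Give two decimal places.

Convert to linear (a loss of L dB is a gain of −L dB): F_i = 10^(NF_i/10), G_i = 10^(G_i,dB/10)
  Stage 1: F_1 = 10^(1.77/10) = 1.503, G_1 = 10^(20.7/10) = 117.5
  Stage 2: F_2 = 10^(4.94/10) = 3.119, G_2 = 10^(17.5/10) = 56.23
Friis cascade:
  F = 1.503 + (3.119 − 1)/117.5 = 1.521
NF = 10 log₁₀(1.521) = 1.82 dB

1.82 dB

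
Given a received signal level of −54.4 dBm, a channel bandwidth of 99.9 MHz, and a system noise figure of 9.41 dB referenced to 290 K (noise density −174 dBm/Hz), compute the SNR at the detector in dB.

Noise floor: N = −174 + 10 log₁₀(B) + NF
10 log₁₀(9.99×10⁷) = 80 dB
N = −174 + 80 + 9.41 = −84.59 dBm
SNR = P_sig − N = −54.4 − (−84.59) = 30.19 dB → 30.2 dB

30.2 dB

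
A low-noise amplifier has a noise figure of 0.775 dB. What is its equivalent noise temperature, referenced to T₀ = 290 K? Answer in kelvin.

F = 10^(0.775/10) = 1.19536
T_e = (F − 1)·T₀ = (1.19536 − 1) × 290 = 56.7 K

56.7 K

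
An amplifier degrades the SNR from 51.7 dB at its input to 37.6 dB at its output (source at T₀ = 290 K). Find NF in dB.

NF (dB) = SNR_in(dB) − SNR_out(dB) when the source is at T₀
NF = 51.7 − 37.6 = 14.1 dB

14.1 dB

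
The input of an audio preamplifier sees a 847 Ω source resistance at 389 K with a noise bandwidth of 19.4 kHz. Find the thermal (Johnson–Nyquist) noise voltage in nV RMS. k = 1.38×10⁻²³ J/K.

594 nV

V_n = √(4kTRB)
4kTRB = 4 × 1.38×10⁻²³ × 389 × 8.47×10² × 1.94×10⁴ = 3.53×10⁻¹³ V²
V_n = √(3.53×10⁻¹³) = 5.94×10⁻⁷ V = 594 nV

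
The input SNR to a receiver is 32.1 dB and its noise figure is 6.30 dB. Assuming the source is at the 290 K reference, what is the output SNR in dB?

25.80 dB

By definition F = SNR_in/SNR_out, so in dB: SNR_out = SNR_in − NF
SNR_out = 32.1 − 6.30 = 25.80 dB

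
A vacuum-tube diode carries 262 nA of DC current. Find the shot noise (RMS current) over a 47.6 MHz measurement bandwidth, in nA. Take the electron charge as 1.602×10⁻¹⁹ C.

I_n = √(2qI·B)
2qI·B = 2 × 1.602×10⁻¹⁹ × 2.62×10⁻⁷ × 4.76×10⁷ = 4.00×10⁻¹⁸ A²
I_n = √(4.00×10⁻¹⁸) = 2.00×10⁻⁹ A = 2.00 nA

2.00 nA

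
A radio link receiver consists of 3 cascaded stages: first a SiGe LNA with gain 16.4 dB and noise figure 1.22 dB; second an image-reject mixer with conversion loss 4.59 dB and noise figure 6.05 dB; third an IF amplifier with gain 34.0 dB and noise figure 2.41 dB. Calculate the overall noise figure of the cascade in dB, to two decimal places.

Convert to linear (a loss of L dB is a gain of −L dB): F_i = 10^(NF_i/10), G_i = 10^(G_i,dB/10)
  Stage 1: F_1 = 10^(1.22/10) = 1.324, G_1 = 10^(16.4/10) = 43.65
  Stage 2: F_2 = 10^(6.05/10) = 4.027, G_2 = 10^(−4.59/10) = 0.3475
  Stage 3: F_3 = 10^(2.41/10) = 1.742, G_3 = 10^(34.0/10) = 2512
Friis cascade:
  F = 1.324 + (4.027 − 1)/43.65 + (1.742 − 1)/15.17 = 1.443
NF = 10 log₁₀(1.443) = 1.59 dB

1.59 dB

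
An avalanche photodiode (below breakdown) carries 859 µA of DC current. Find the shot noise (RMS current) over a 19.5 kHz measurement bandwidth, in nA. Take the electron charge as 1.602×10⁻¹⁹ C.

I_n = √(2qI·B)
2qI·B = 2 × 1.602×10⁻¹⁹ × 8.59×10⁻⁴ × 1.95×10⁴ = 5.37×10⁻¹⁸ A²
I_n = √(5.37×10⁻¹⁸) = 2.32×10⁻⁹ A = 2.32 nA

2.32 nA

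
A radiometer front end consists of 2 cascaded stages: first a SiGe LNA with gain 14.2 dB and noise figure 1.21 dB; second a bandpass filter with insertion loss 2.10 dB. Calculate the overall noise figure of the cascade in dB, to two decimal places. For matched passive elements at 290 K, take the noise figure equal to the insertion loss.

1.29 dB

Convert to linear (a loss of L dB is a gain of −L dB): F_i = 10^(NF_i/10), G_i = 10^(G_i,dB/10)
  Stage 1: F_1 = 10^(1.21/10) = 1.321, G_1 = 10^(14.2/10) = 26.30
  Stage 2: F_2 = 10^(2.10/10) = 1.622, G_2 = 10^(−2.10/10) = 0.6166
Friis cascade:
  F = 1.321 + (1.622 − 1)/26.30 = 1.345
NF = 10 log₁₀(1.345) = 1.29 dB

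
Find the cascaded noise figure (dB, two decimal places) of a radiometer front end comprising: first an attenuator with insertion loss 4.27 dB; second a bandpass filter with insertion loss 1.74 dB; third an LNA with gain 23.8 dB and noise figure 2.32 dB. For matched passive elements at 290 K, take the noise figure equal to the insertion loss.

Convert to linear (a loss of L dB is a gain of −L dB): F_i = 10^(NF_i/10), G_i = 10^(G_i,dB/10)
  Stage 1: F_1 = 10^(4.27/10) = 2.673, G_1 = 10^(−4.27/10) = 0.3741
  Stage 2: F_2 = 10^(1.74/10) = 1.493, G_2 = 10^(−1.74/10) = 0.6699
  Stage 3: F_3 = 10^(2.32/10) = 1.706, G_3 = 10^(23.8/10) = 239.9
Friis cascade:
  F = 2.673 + (1.493 − 1)/0.3741 + (1.706 − 1)/0.2506 = 6.808
NF = 10 log₁₀(6.808) = 8.33 dB

8.33 dB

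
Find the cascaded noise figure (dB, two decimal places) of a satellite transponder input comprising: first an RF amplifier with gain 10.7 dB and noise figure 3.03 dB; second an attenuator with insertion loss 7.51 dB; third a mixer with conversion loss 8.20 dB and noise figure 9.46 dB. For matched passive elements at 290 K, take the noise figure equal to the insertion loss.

7.90 dB

Convert to linear (a loss of L dB is a gain of −L dB): F_i = 10^(NF_i/10), G_i = 10^(G_i,dB/10)
  Stage 1: F_1 = 10^(3.03/10) = 2.009, G_1 = 10^(10.7/10) = 11.75
  Stage 2: F_2 = 10^(7.51/10) = 5.636, G_2 = 10^(−7.51/10) = 0.1774
  Stage 3: F_3 = 10^(9.46/10) = 8.831, G_3 = 10^(−8.20/10) = 0.1514
Friis cascade:
  F = 2.009 + (5.636 − 1)/11.75 + (8.831 − 1)/2.084 = 6.160
NF = 10 log₁₀(6.160) = 7.90 dB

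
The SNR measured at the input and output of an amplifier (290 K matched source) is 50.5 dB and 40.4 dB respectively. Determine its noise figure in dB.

NF (dB) = SNR_in(dB) − SNR_out(dB) when the source is at T₀
NF = 50.5 − 40.4 = 10.1 dB

10.1 dB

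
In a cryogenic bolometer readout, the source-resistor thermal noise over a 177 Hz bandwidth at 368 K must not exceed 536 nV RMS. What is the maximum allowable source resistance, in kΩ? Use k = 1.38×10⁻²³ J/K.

79.9 kΩ

Johnson–Nyquist: V_n = √(4kTRB) ⇒ R = V_n² / (4kTB)
4kTB = 4 × 1.38×10⁻²³ × 368 × 1.77×10² = 3.60×10⁻¹⁸
R = (5.36×10⁻⁷)² / 3.60×10⁻¹⁸ = 7.99×10⁴ Ω = 79.9 kΩ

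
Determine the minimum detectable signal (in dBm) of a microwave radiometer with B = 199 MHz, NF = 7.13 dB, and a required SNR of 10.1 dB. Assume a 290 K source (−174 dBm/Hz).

Sensitivity = −174 + 10 log₁₀(B) + NF + SNR_min
= −174 + 82.99 + 7.13 + 10.1
= −73.78 dBm → −73.8 dBm

−73.8 dBm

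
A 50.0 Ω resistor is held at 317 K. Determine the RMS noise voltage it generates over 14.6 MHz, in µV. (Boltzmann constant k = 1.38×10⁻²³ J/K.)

3.57 µV

V_n = √(4kTRB)
4kTRB = 4 × 1.38×10⁻²³ × 317 × 5.00×10¹ × 1.46×10⁷ = 1.28×10⁻¹¹ V²
V_n = √(1.28×10⁻¹¹) = 3.57×10⁻⁶ V = 3.57 µV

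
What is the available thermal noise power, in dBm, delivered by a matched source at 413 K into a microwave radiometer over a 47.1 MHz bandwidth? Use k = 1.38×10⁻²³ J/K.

−95.7 dBm

P_n = kTB = 1.38×10⁻²³ × 413 × 4.71×10⁷ = 2.68×10⁻¹³ W
In dBm: 10 log₁₀(2.68×10⁻¹³ / 10⁻³) = −95.7 dBm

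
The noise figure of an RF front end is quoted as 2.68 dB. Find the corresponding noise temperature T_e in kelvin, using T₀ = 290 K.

248 K

F = 10^(2.68/10) = 1.85353
T_e = (F − 1)·T₀ = (1.85353 − 1) × 290 = 248 K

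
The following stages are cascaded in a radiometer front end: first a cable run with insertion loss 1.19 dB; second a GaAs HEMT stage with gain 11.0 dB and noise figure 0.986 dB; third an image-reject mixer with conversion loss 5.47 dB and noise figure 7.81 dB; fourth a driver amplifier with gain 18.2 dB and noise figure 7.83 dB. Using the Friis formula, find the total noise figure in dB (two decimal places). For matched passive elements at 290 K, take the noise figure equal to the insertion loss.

6.07 dB

Convert to linear (a loss of L dB is a gain of −L dB): F_i = 10^(NF_i/10), G_i = 10^(G_i,dB/10)
  Stage 1: F_1 = 10^(1.19/10) = 1.315, G_1 = 10^(−1.19/10) = 0.7603
  Stage 2: F_2 = 10^(0.986/10) = 1.255, G_2 = 10^(11.0/10) = 12.59
  Stage 3: F_3 = 10^(7.81/10) = 6.039, G_3 = 10^(−5.47/10) = 0.2838
  Stage 4: F_4 = 10^(7.83/10) = 6.067, G_4 = 10^(18.2/10) = 66.07
Friis cascade:
  F = 1.315 + (1.255 − 1)/0.7603 + (6.039 − 1)/9.572 + (6.067 − 1)/2.716 = 4.042
NF = 10 log₁₀(4.042) = 6.07 dB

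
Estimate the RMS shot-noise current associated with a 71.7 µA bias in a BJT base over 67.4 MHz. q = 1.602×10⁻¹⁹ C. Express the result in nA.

I_n = √(2qI·B)
2qI·B = 2 × 1.602×10⁻¹⁹ × 7.17×10⁻⁵ × 6.74×10⁷ = 1.55×10⁻¹⁵ A²
I_n = √(1.55×10⁻¹⁵) = 3.93×10⁻⁸ A = 39.3 nA

39.3 nA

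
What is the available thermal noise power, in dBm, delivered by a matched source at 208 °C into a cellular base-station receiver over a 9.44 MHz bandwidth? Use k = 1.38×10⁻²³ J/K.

−102.0 dBm

T = 208 °C + 273.15 = 481.15 K
P_n = kTB = 1.38×10⁻²³ × 481.15 × 9.44×10⁶ = 6.27×10⁻¹⁴ W
In dBm: 10 log₁₀(6.27×10⁻¹⁴ / 10⁻³) = −102.0 dBm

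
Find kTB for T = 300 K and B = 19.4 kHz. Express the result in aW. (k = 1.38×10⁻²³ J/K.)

80.3 aW

P_n = kTB = 1.38×10⁻²³ × 300 × 1.94×10⁴ = 8.03×10⁻¹⁷ W = 80.3 aW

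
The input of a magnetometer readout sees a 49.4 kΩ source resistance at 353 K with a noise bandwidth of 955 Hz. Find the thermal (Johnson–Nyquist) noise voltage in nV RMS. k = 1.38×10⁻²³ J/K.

V_n = √(4kTRB)
4kTRB = 4 × 1.38×10⁻²³ × 353 × 4.94×10⁴ × 9.55×10² = 9.19×10⁻¹³ V²
V_n = √(9.19×10⁻¹³) = 9.59×10⁻⁷ V = 959 nV

959 nV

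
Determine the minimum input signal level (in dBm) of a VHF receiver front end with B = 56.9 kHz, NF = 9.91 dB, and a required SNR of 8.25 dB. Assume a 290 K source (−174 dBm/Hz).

−108.3 dBm

Sensitivity = −174 + 10 log₁₀(B) + NF + SNR_min
= −174 + 47.55 + 9.91 + 8.25
= −108.29 dBm → −108.3 dBm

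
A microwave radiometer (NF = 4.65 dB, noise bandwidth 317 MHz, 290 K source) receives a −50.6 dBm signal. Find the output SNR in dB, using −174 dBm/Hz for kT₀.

33.7 dB

Noise floor: N = −174 + 10 log₁₀(B) + NF
10 log₁₀(3.17×10⁸) = 85.01 dB
N = −174 + 85.01 + 4.65 = −84.34 dBm
SNR = P_sig − N = −50.6 − (−84.34) = 33.74 dB → 33.7 dB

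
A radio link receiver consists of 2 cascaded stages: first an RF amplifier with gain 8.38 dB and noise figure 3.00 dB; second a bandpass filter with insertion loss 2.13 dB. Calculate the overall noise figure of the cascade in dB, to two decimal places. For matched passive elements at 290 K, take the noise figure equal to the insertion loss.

Convert to linear (a loss of L dB is a gain of −L dB): F_i = 10^(NF_i/10), G_i = 10^(G_i,dB/10)
  Stage 1: F_1 = 10^(3.00/10) = 1.995, G_1 = 10^(8.38/10) = 6.887
  Stage 2: F_2 = 10^(2.13/10) = 1.633, G_2 = 10^(−2.13/10) = 0.6124
Friis cascade:
  F = 1.995 + (1.633 − 1)/6.887 = 2.087
NF = 10 log₁₀(2.087) = 3.20 dB

3.20 dB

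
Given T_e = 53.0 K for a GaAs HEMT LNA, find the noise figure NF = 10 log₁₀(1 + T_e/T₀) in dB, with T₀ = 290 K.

F = 1 + T_e/T₀ = 1 + 53.0/290 = 1.18276
NF = 10 log₁₀(1.18276) = 0.729 dB

0.729 dB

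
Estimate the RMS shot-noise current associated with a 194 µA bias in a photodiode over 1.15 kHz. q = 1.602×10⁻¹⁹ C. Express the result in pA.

I_n = √(2qI·B)
2qI·B = 2 × 1.602×10⁻¹⁹ × 1.94×10⁻⁴ × 1.15×10³ = 7.15×10⁻²⁰ A²
I_n = √(7.15×10⁻²⁰) = 2.67×10⁻¹⁰ A = 267 pA

267 pA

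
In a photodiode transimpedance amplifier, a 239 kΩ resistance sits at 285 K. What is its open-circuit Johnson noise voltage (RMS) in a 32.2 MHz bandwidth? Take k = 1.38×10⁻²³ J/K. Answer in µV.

V_n = √(4kTRB)
4kTRB = 4 × 1.38×10⁻²³ × 285 × 2.39×10⁵ × 3.22×10⁷ = 1.21×10⁻⁷ V²
V_n = √(1.21×10⁻⁷) = 3.48×10⁻⁴ V = 348 µV

348 µV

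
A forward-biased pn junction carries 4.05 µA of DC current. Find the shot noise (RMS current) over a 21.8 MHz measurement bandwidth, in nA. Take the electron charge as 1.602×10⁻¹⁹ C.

5.32 nA

I_n = √(2qI·B)
2qI·B = 2 × 1.602×10⁻¹⁹ × 4.05×10⁻⁶ × 2.18×10⁷ = 2.83×10⁻¹⁷ A²
I_n = √(2.83×10⁻¹⁷) = 5.32×10⁻⁹ A = 5.32 nA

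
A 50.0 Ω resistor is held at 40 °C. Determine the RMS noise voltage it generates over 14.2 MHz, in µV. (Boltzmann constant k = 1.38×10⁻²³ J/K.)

3.50 µV

T = 40 °C + 273.15 = 313.15 K
V_n = √(4kTRB)
4kTRB = 4 × 1.38×10⁻²³ × 313.15 × 5.00×10¹ × 1.42×10⁷ = 1.23×10⁻¹¹ V²
V_n = √(1.23×10⁻¹¹) = 3.50×10⁻⁶ V = 3.50 µV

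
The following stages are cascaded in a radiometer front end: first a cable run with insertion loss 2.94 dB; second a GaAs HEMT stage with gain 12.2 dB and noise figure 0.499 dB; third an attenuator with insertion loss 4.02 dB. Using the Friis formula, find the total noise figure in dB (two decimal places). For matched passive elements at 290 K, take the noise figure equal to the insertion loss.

Convert to linear (a loss of L dB is a gain of −L dB): F_i = 10^(NF_i/10), G_i = 10^(G_i,dB/10)
  Stage 1: F_1 = 10^(2.94/10) = 1.968, G_1 = 10^(−2.94/10) = 0.5082
  Stage 2: F_2 = 10^(0.499/10) = 1.122, G_2 = 10^(12.2/10) = 16.60
  Stage 3: F_3 = 10^(4.02/10) = 2.523, G_3 = 10^(−4.02/10) = 0.3963
Friis cascade:
  F = 1.968 + (1.122 − 1)/0.5082 + (2.523 − 1)/8.433 = 2.388
NF = 10 log₁₀(2.388) = 3.78 dB

3.78 dB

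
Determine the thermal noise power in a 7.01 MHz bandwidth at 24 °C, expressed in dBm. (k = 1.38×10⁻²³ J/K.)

−105.4 dBm

T = 24 °C + 273.15 = 297.15 K
P_n = kTB = 1.38×10⁻²³ × 297.15 × 7.01×10⁶ = 2.87×10⁻¹⁴ W
In dBm: 10 log₁₀(2.87×10⁻¹⁴ / 10⁻³) = −105.4 dBm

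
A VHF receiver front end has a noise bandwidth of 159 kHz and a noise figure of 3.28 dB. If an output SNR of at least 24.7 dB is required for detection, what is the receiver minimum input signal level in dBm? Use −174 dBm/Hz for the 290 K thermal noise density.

Sensitivity = −174 + 10 log₁₀(B) + NF + SNR_min
= −174 + 52.01 + 3.28 + 24.7
= −94.01 dBm → −94.0 dBm

−94.0 dBm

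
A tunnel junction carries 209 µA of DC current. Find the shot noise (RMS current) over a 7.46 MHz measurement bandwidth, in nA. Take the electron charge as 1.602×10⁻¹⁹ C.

I_n = √(2qI·B)
2qI·B = 2 × 1.602×10⁻¹⁹ × 2.09×10⁻⁴ × 7.46×10⁶ = 5.00×10⁻¹⁶ A²
I_n = √(5.00×10⁻¹⁶) = 2.24×10⁻⁸ A = 22.4 nA

22.4 nA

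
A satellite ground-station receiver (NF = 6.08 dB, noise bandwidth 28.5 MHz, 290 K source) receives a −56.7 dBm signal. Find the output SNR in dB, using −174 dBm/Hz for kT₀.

Noise floor: N = −174 + 10 log₁₀(B) + NF
10 log₁₀(2.85×10⁷) = 74.55 dB
N = −174 + 74.55 + 6.08 = −93.37 dBm
SNR = P_sig − N = −56.7 − (−93.37) = 36.67 dB → 36.7 dB

36.7 dB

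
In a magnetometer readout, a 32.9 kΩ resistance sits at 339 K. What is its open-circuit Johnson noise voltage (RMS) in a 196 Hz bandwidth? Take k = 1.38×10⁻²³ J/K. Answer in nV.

347 nV

V_n = √(4kTRB)
4kTRB = 4 × 1.38×10⁻²³ × 339 × 3.29×10⁴ × 1.96×10² = 1.21×10⁻¹³ V²
V_n = √(1.21×10⁻¹³) = 3.47×10⁻⁷ V = 347 nV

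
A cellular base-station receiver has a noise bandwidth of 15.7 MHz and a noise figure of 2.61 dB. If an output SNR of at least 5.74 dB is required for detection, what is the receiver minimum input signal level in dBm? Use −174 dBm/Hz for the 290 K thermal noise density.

−93.7 dBm

Sensitivity = −174 + 10 log₁₀(B) + NF + SNR_min
= −174 + 71.96 + 2.61 + 5.74
= −93.69 dBm → −93.7 dBm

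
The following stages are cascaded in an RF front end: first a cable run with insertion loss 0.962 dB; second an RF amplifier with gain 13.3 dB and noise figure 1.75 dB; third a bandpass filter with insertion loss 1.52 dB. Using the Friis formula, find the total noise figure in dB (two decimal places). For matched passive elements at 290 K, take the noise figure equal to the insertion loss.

2.77 dB

Convert to linear (a loss of L dB is a gain of −L dB): F_i = 10^(NF_i/10), G_i = 10^(G_i,dB/10)
  Stage 1: F_1 = 10^(0.962/10) = 1.248, G_1 = 10^(−0.962/10) = 0.8013
  Stage 2: F_2 = 10^(1.75/10) = 1.496, G_2 = 10^(13.3/10) = 21.38
  Stage 3: F_3 = 10^(1.52/10) = 1.419, G_3 = 10^(−1.52/10) = 0.7047
Friis cascade:
  F = 1.248 + (1.496 − 1)/0.8013 + (1.419 − 1)/17.13 = 1.892
NF = 10 log₁₀(1.892) = 2.77 dB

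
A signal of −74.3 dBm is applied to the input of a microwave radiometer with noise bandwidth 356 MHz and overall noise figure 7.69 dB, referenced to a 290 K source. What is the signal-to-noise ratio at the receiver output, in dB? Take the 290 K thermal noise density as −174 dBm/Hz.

6.5 dB

Noise floor: N = −174 + 10 log₁₀(B) + NF
10 log₁₀(3.56×10⁸) = 85.51 dB
N = −174 + 85.51 + 7.69 = −80.80 dBm
SNR = P_sig − N = −74.3 − (−80.80) = 6.50 dB → 6.5 dB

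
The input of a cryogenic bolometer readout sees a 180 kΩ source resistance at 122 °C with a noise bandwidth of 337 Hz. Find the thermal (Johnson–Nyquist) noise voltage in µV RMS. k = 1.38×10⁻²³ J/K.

T = 122 °C + 273.15 = 395.15 K
V_n = √(4kTRB)
4kTRB = 4 × 1.38×10⁻²³ × 395.15 × 1.80×10⁵ × 3.37×10² = 1.32×10⁻¹² V²
V_n = √(1.32×10⁻¹²) = 1.15×10⁻⁶ V = 1.15 µV

1.15 µV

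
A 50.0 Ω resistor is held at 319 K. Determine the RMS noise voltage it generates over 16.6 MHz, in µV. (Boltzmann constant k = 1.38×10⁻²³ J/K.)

3.82 µV

V_n = √(4kTRB)
4kTRB = 4 × 1.38×10⁻²³ × 319 × 5.00×10¹ × 1.66×10⁷ = 1.46×10⁻¹¹ V²
V_n = √(1.46×10⁻¹¹) = 3.82×10⁻⁶ V = 3.82 µV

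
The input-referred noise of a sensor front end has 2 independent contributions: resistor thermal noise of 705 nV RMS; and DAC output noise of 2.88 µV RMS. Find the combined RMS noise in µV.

Uncorrelated sources add in power (mean-square): V_tot = √(ΣV_i²)
V_tot = √[(7.05×10⁻⁷)² + (2.88×10⁻⁶)²] = 2.97×10⁻⁶ V = 2.97 µV

2.97 µV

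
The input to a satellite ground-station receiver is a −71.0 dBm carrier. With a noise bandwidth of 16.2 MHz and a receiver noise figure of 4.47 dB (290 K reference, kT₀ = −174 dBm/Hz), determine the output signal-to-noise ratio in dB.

Noise floor: N = −174 + 10 log₁₀(B) + NF
10 log₁₀(1.62×10⁷) = 72.1 dB
N = −174 + 72.1 + 4.47 = −97.43 dBm
SNR = P_sig − N = −71.0 − (−97.43) = 26.43 dB → 26.4 dB

26.4 dB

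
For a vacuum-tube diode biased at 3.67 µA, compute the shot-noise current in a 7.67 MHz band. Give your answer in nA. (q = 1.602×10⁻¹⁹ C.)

3.00 nA

I_n = √(2qI·B)
2qI·B = 2 × 1.602×10⁻¹⁹ × 3.67×10⁻⁶ × 7.67×10⁶ = 9.02×10⁻¹⁸ A²
I_n = √(9.02×10⁻¹⁸) = 3.00×10⁻⁹ A = 3.00 nA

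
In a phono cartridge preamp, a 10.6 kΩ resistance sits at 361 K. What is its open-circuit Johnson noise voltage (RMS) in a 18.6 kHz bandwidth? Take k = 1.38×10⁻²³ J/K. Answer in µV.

V_n = √(4kTRB)
4kTRB = 4 × 1.38×10⁻²³ × 361 × 1.06×10⁴ × 1.86×10⁴ = 3.93×10⁻¹² V²
V_n = √(3.93×10⁻¹²) = 1.98×10⁻⁶ V = 1.98 µV

1.98 µV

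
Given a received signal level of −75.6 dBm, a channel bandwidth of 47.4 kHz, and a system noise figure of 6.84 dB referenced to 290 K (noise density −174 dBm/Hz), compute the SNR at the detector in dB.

44.8 dB

Noise floor: N = −174 + 10 log₁₀(B) + NF
10 log₁₀(4.74×10⁴) = 46.76 dB
N = −174 + 46.76 + 6.84 = −120.40 dBm
SNR = P_sig − N = −75.6 − (−120.40) = 44.80 dB → 44.8 dB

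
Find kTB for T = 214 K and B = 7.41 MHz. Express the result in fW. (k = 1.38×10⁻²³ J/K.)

21.9 fW

P_n = kTB = 1.38×10⁻²³ × 214 × 7.41×10⁶ = 2.19×10⁻¹⁴ W = 21.9 fW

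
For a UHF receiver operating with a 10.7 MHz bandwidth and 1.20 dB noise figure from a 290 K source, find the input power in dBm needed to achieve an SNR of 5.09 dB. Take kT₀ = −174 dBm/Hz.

Sensitivity = −174 + 10 log₁₀(B) + NF + SNR_min
= −174 + 70.29 + 1.20 + 5.09
= −97.42 dBm → −97.4 dBm

−97.4 dBm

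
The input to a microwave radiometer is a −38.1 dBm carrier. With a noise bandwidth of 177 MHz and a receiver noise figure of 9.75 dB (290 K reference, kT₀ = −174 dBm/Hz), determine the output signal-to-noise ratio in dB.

43.7 dB

Noise floor: N = −174 + 10 log₁₀(B) + NF
10 log₁₀(1.77×10⁸) = 82.48 dB
N = −174 + 82.48 + 9.75 = −81.77 dBm
SNR = P_sig − N = −38.1 − (−81.77) = 43.67 dB → 43.7 dB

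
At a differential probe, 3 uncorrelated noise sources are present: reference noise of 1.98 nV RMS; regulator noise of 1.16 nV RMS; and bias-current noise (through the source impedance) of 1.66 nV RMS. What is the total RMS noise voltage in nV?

Uncorrelated sources add in power (mean-square): V_tot = √(ΣV_i²)
V_tot = √[(1.98×10⁻⁹)² + (1.16×10⁻⁹)² + (1.66×10⁻⁹)²] = 2.83×10⁻⁹ V = 2.83 nV

2.83 nV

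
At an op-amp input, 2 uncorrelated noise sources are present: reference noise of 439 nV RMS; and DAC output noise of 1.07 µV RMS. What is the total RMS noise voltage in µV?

1.16 µV

Uncorrelated sources add in power (mean-square): V_tot = √(ΣV_i²)
V_tot = √[(4.39×10⁻⁷)² + (1.07×10⁻⁶)²] = 1.16×10⁻⁶ V = 1.16 µV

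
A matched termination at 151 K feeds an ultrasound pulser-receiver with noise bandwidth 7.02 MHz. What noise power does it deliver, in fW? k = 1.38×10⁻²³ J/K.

14.6 fW

P_n = kTB = 1.38×10⁻²³ × 151 × 7.02×10⁶ = 1.46×10⁻¹⁴ W = 14.6 fW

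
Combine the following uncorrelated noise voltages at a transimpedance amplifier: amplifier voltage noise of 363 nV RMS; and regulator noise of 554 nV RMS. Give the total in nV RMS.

Uncorrelated sources add in power (mean-square): V_tot = √(ΣV_i²)
V_tot = √[(3.63×10⁻⁷)² + (5.54×10⁻⁷)²] = 6.62×10⁻⁷ V = 662 nV

662 nV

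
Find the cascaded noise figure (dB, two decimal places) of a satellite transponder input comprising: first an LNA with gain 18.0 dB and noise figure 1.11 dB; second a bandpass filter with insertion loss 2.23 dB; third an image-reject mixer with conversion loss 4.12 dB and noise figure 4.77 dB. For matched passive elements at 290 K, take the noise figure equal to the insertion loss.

1.32 dB

Convert to linear (a loss of L dB is a gain of −L dB): F_i = 10^(NF_i/10), G_i = 10^(G_i,dB/10)
  Stage 1: F_1 = 10^(1.11/10) = 1.291, G_1 = 10^(18.0/10) = 63.10
  Stage 2: F_2 = 10^(2.23/10) = 1.671, G_2 = 10^(−2.23/10) = 0.5984
  Stage 3: F_3 = 10^(4.77/10) = 2.999, G_3 = 10^(−4.12/10) = 0.3873
Friis cascade:
  F = 1.291 + (1.671 − 1)/63.10 + (2.999 − 1)/37.76 = 1.355
NF = 10 log₁₀(1.355) = 1.32 dB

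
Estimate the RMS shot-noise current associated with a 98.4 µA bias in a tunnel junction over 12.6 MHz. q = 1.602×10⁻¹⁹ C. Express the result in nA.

19.9 nA

I_n = √(2qI·B)
2qI·B = 2 × 1.602×10⁻¹⁹ × 9.84×10⁻⁵ × 1.26×10⁷ = 3.97×10⁻¹⁶ A²
I_n = √(3.97×10⁻¹⁶) = 1.99×10⁻⁸ A = 19.9 nA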